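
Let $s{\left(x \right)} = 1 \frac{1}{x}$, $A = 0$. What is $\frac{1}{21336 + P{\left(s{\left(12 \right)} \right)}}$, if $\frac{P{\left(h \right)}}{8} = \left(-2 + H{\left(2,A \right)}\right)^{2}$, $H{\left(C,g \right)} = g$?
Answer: $\frac{1}{21368} \approx 4.6799 \cdot 10^{-5}$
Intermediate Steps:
$s{\left(x \right)} = \frac{1}{x}$
$P{\left(h \right)} = 32$ ($P{\left(h \right)} = 8 \left(-2 + 0\right)^{2} = 8 \left(-2\right)^{2} = 8 \cdot 4 = 32$)
$\frac{1}{21336 + P{\left(s{\left(12 \right)} \right)}} = \frac{1}{21336 + 32} = \frac{1}{21368}$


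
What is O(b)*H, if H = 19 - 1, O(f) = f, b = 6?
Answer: 108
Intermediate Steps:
H = 18
O(b)*H = 6*18 = 108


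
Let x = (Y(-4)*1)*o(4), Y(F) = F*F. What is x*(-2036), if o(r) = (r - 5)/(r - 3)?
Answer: 32576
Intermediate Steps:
Y(F) = F²
o(r) = (-5 + r)/(-3 + r)
x = -16 (x = ((-4)²*1)*((-5 + 4)/(-3 + 4)) = (16*1)*(-1/1) = 16*(1*(-1)) = 16*(-1) = -16)
x*(-2036) = -16*(-2036) = 32576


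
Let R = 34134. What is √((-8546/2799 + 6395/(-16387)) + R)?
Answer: √7978211858757471695/15289071 ≈ 184.74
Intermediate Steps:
√((-8546/2799 + 6395/(-16387)) + R) = √((-8546/2799 + 6395/(-16387)) + 34134) = √((-8546*1/2799 + 6395*(-1/16387)) + 34134) = √((-8546/2799 - 6395/16387) + 34134) = √(-157942907/45867213 + 34134) = √(1565473505635/45867213) = √7978211858757471695/15289071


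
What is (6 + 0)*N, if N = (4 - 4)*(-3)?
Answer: 0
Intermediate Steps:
N = 0 (N = 0*(-3) = 0)
(6 + 0)*N = (6 + 0)*0 = 6*0 = 0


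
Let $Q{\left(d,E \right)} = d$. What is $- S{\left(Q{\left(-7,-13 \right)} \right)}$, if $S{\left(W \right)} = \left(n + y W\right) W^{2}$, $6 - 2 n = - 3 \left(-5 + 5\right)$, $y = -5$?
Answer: $-1862$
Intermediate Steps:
$n = 3$ ($n = 3 - \frac{\left(-3\right) \left(-5 + 5\right)}{2} = 3 - \frac{\left(-3\right) 0}{2} = 3 - 0 = 3 + 0 = 3$)
$S{\left(W \right)} = W^{2} \left(3 - 5 W\right)$ ($S{\left(W \right)} = \left(3 - 5 W\right) W^{2} = W^{2} \left(3 - 5 W\right)$)
$- S{\left(Q{\left(-7,-13 \right)} \right)} = - \left(-7\right)^{2} \left(3 - -35\right) = - 49 \left(3 + 35\right) = - 49 \cdot 38 = \left(-1\right) 1862 = -1862$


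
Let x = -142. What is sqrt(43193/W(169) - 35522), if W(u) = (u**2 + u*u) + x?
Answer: I*sqrt(28831885227915)/28490 ≈ 188.47*I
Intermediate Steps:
W(u) = -142 + 2*u**2 (W(u) = (u**2 + u*u) - 142 = (u**2 + u**2) - 142 = 2*u**2 - 142 = -142 + 2*u**2)
sqrt(43193/W(169) - 35522) = sqrt(43193/(-142 + 2*169**2) - 35522) = sqrt(43193/(-142 + 2*28561) - 35522) = sqrt(43193/(-142 + 57122) - 35522) = sqrt(43193/56980 - 35522) = sqrt(-2024000367/56980) = I*sqrt(28831885227915)/28490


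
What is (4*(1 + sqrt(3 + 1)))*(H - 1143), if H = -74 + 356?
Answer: -10332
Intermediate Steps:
H = 282
(4*(1 + sqrt(3 + 1)))*(H - 1143) = (4*(1 + sqrt(3 + 1)))*(282 - 1143) = (4*(1 + sqrt(4)))*(-861) = (4*(1 + 2))*(-861) = (4*3)*(-861) = 12*(-861) = -10332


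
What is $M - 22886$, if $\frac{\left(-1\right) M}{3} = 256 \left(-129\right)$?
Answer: $76186$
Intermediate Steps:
$M = 99072$ ($M = - 3 \cdot 256 \left(-129\right) = \left(-3\right) \left(-33024\right) = 99072$)
$M - 22886 = 99072 - 22886 = 76186$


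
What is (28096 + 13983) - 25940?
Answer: 16139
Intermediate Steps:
(28096 + 13983) - 25940 = 42079 - 25940 = 16139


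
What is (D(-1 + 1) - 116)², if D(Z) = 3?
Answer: 12769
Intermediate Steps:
(D(-1 + 1) - 116)² = (3 - 116)² = (-113)² = 12769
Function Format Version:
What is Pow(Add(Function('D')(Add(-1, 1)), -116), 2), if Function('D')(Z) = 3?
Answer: 12769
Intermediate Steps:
Pow(Add(Function('D')(Add(-1, 1)), -116), 2) = Pow(Add(3, -116), 2) = Pow(-113, 2) = 12769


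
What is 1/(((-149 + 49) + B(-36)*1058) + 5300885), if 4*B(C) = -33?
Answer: 2/10584113 ≈ 1.8896e-7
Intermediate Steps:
B(C) = -33/4 (B(C) = (¼)*(-33) = -33/4)
1/(((-149 + 49) + B(-36)*1058) + 5300885) = 1/(((-149 + 49) - 33/4*1058) + 5300885) = 1/((-100 - 17457/2) + 5300885) = 1/(-17657/2 + 5300885) = 1/(10584113/2) = 2/10584113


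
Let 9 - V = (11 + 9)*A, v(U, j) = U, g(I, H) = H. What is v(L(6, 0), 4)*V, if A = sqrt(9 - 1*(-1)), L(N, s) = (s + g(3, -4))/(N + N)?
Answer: -3 + 20*sqrt(10)/3 ≈ 18.082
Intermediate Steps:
L(N, s) = (-4 + s)/(2*N) (L(N, s) = (s - 4)/(N + N) = (-4 + s)/((2*N)) = (-4 + s)*(1/(2*N)) = (-4 + s)/(2*N))
A = sqrt(10) (A = sqrt(9 + 1) = sqrt(10) ≈ 3.1623)
V = 9 - 20*sqrt(10) (V = 9 - (11 + 9)*sqrt(10) = 9 - 20*sqrt(10) ≈ -54.246)
v(L(6, 0), 4)*V = ((1/2)*(-4 + 0)/6)*(9 - 20*sqrt(10)) = ((1/2)*(1/6)*(-4))*(9 - 20*sqrt(10)) = -(9 - 20*sqrt(10))/3 = -3 + 20*sqrt(10)/3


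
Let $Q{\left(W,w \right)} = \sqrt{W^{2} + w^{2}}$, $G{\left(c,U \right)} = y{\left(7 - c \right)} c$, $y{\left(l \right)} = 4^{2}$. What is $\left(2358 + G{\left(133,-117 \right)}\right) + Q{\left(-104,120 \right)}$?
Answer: $4486 + 8 \sqrt{394} \approx 4644.8$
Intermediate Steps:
$y{\left(l \right)} = 16$
$G{\left(c,U \right)} = 16 c$
$\left(2358 + G{\left(133,-117 \right)}\right) + Q{\left(-104,120 \right)} = \left(2358 + 16 \cdot 133\right) + \sqrt{\left(-104\right)^{2} + 120^{2}} = \left(2358 + 2128\right) + \sqrt{10816 + 14400} = 4486 + \sqrt{25216} = 4486 + 8 \sqrt{394}$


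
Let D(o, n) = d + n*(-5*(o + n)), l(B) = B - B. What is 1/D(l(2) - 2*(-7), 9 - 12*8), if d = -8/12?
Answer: -3/95267 ≈ -3.1490e-5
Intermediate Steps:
l(B) = 0
d = -2/3 (d = -8*1/12 = -2/3 ≈ -0.66667)
D(o, n) = -2/3 + n*(-5*n - 5*o) (D(o, n) = -2/3 + n*(-5*(o + n)) = -2/3 + n*(-5*(n + o)) = -2/3 + n*(-5*n - 5*o))
1/D(l(2) - 2*(-7), 9 - 12*8) = 1/(-2/3 - 5*(9 - 12*8)**2 - 5*(9 - 12*8)*(0 - 2*(-7))) = 1/(-2/3 - 5*(9 - 96)**2 - 5*(9 - 96)*(0 + 14)) = 1/(-2/3 - 5*(-87)**2 - 5*(-87)*14) = 1/(-2/3 - 5*7569 + 6090) = 1/(-2/3 - 37845 + 6090) = 1/(-95267/3) = -3/95267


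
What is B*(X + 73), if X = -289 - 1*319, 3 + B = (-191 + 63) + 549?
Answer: -223630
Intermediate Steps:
B = 418 (B = -3 + ((-191 + 63) + 549) = -3 + (-128 + 549) = -3 + 421 = 418)
X = -608 (X = -289 - 319 = -608)
B*(X + 73) = 418*(-608 + 73) = 418*(-535) = -223630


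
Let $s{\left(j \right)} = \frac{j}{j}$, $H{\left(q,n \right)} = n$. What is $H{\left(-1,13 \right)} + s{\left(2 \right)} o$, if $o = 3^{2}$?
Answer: $22$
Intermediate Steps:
$o = 9$
$s{\left(j \right)} = 1$
$H{\left(-1,13 \right)} + s{\left(2 \right)} o = 13 + 1 \cdot 9 = 13 + 9 = 22$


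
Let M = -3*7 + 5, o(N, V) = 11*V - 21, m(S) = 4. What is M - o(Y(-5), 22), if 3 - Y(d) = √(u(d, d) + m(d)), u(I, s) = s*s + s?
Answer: -237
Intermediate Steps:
u(I, s) = s + s² (u(I, s) = s² + s = s + s²)
Y(d) = 3 - √(4 + d*(1 + d)) (Y(d) = 3 - √(d*(1 + d) + 4) = 3 - √(4 + d*(1 + d)))
o(N, V) = -21 + 11*V
M = -16 (M = -21 + 5 = -16)
M - o(Y(-5), 22) = -16 - (-21 + 11*22) = -16 - (-21 + 242) = -16 - 1*221 = -16 - 221 = -237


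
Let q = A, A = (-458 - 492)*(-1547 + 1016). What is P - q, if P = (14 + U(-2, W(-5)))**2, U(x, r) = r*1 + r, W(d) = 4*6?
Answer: -500606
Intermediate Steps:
W(d) = 24
U(x, r) = 2*r (U(x, r) = r + r = 2*r)
A = 504450 (A = -950*(-531) = 504450)
P = 3844 (P = (14 + 2*24)**2 = (14 + 48)**2 = 62**2 = 3844)
q = 504450
P - q = 3844 - 1*504450 = 3844 - 504450 = -500606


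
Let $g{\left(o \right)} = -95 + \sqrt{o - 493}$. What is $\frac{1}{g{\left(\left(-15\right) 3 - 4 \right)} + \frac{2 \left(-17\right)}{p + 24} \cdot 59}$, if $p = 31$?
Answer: $- \frac{397705}{53926911} - \frac{3025 i \sqrt{542}}{53926911} \approx -0.0073749 - 0.0013059 i$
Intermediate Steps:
$g{\left(o \right)} = -95 + \sqrt{-493 + o}$
$\frac{1}{g{\left(\left(-15\right) 3 - 4 \right)} + \frac{2 \left(-17\right)}{p + 24} \cdot 59} = \frac{1}{\left(-95 + \sqrt{-493 - 49}\right) + \frac{2 \left(-17\right)}{31 + 24} \cdot 59} = \frac{1}{\left(-95 + \sqrt{-493 - 49}\right) + \frac{1}{55} \left(-34\right) 59} = \frac{1}{\left(-95 + \sqrt{-542}\right) - \frac{2006}{55}} = \frac{1}{\left(-95 + i \sqrt{542}\right) - \frac{2006}{55}} = \frac{1}{- \frac{7231}{55} + i \sqrt{542}}$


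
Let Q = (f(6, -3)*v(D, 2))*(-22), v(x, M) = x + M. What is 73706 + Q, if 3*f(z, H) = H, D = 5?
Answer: 73860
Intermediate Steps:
v(x, M) = M + x
f(z, H) = H/3
Q = 154 (Q = (((⅓)*(-3))*(2 + 5))*(-22) = -1*7*(-22) = -7*(-22) = 154)
73706 + Q = 73706 + 154 = 73860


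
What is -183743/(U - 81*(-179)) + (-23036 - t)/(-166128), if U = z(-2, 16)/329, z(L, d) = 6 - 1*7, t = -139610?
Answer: -883229648733/66038233480 ≈ -13.375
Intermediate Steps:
z(L, d) = -1 (z(L, d) = 6 - 7 = -1)
U = -1/329 ≈ -0.0030395
-183743/(U - 81*(-179)) + (-23036 - t)/(-166128) = -183743/(-1/329 - 81*(-179)) + (-23036 - 1*(-139610))/(-166128) = -183743/(-1/329 + 14499) + (-23036 + 139610)*(-1/166128) = -183743/4770170/329 + 116574*(-1/166128) = -183743*329/4770170 - 19429/27688 = -60451447/4770170 - 19429/27688 = -883229648733/66038233480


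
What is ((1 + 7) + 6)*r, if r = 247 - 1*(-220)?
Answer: 6538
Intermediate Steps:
r = 467 (r = 247 + 220 = 467)
((1 + 7) + 6)*r = ((1 + 7) + 6)*467 = (8 + 6)*467 = 14*467 = 6538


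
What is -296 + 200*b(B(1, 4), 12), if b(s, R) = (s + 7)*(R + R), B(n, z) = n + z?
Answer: 57304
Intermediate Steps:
b(s, R) = 2*R*(7 + s) (b(s, R) = (7 + s)*(2*R) = 2*R*(7 + s))
-296 + 200*b(B(1, 4), 12) = -296 + 200*(2*12*(7 + (1 + 4))) = -296 + 200*(2*12*(7 + 5)) = -296 + 200*(2*12*12) = -296 + 200*288 = -296 + 57600 = 57304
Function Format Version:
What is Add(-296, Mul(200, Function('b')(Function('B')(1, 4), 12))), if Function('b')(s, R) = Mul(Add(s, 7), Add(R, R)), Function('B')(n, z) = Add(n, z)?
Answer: 57304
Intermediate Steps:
Function('b')(s, R) = Mul(2, R, Add(7, s)) (Function('b')(s, R) = Mul(Add(7, s), Mul(2, R)) = Mul(2, R, Add(7, s)))
Add(-296, Mul(200, Function('b')(Function('B')(1, 4), 12))) = Add(-296, Mul(200, Mul(2, 12, Add(7, Add(1, 4))))) = Add(-296, Mul(200, Mul(2, 12, Add(7, 5)))) = Add(-296, Mul(200, Mul(2, 12, 12))) = Add(-296, Mul(200, 288)) = Add(-296, 57600) = 57304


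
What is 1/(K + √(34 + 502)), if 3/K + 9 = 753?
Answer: -248/32966143 + 123008*√134/32966143 ≈ 0.043186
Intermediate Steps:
K = 1/248 (K = 3/(-9 + 753) = 3/744 = 3*(1/744) = 1/248 ≈ 0.0040323)
1/(K + √(34 + 502)) = 1/(1/248 + √(34 + 502)) = 1/(1/248 + √536) = 1/(1/248 + 2*√134)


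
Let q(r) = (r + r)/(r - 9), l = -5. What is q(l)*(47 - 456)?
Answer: -2045/7 ≈ -292.14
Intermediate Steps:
q(r) = 2*r/(-9 + r) (q(r) = (2*r)/(-9 + r) = 2*r/(-9 + r))
q(l)*(47 - 456) = (2*(-5)/(-9 - 5))*(47 - 456) = (2*(-5)/(-14))*(-409) = (2*(-5)*(-1/14))*(-409) = (5/7)*(-409) = -2045/7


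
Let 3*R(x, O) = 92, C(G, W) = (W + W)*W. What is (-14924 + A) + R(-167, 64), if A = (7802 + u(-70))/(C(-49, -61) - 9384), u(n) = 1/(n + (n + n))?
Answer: -2025145873/135940 ≈ -14897.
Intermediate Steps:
C(G, W) = 2*W² (C(G, W) = (2*W)*W = 2*W²)
R(x, O) = 92/3 (R(x, O) = (⅓)*92 = 92/3)
u(n) = 1/(3*n) (u(n) = 1/(n + 2*n) = 1/(3*n))
A = -1638419/407820 (A = (7802 + (⅓)/(-70))/(2*(-61)² - 9384) = (7802 + (⅓)*(-1/70))/(2*3721 - 9384) = (7802 - 1/210)/(7442 - 9384) = (1638419/210)/(-1942) = (1638419/210)*(-1/1942) = -1638419/407820 ≈ -4.0175)
(-14924 + A) + R(-167, 64) = (-14924 - 1638419/407820) + 92/3 = -6087944099/407820 + 92/3 = -2025145873/135940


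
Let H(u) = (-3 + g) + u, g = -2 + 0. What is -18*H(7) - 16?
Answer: -52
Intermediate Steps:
g = -2
H(u) = -5 + u (H(u) = (-3 - 2) + u = -5 + u)
-18*H(7) - 16 = -18*(-5 + 7) - 16 = -18*2 - 16 = -36 - 16 = -52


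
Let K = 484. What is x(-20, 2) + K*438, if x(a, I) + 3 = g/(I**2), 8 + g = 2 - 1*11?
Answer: 847939/4 ≈ 2.1198e+5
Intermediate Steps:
g = -17 (g = -8 + (2 - 1*11) = -8 + (2 - 11) = -8 - 9 = -17)
x(a, I) = -3 - 17/I**2
x(-20, 2) + K*438 = (-3 - 17/2**2) + 484*438 = (-3 - 17*1/4) + 211992 = (-3 - 17/4) + 211992 = -29/4 + 211992 = 847939/4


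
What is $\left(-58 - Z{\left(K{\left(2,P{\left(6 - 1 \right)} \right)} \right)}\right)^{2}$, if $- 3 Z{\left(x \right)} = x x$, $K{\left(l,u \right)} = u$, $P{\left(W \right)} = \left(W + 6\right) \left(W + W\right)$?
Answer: $\frac{142229476}{9} \approx 1.5803 \cdot 10^{7}$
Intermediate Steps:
$P{\left(W \right)} = 2 W \left(6 + W\right)$ ($P{\left(W \right)} = \left(6 + W\right) 2 W = 2 W \left(6 + W\right)$)
$Z{\left(x \right)} = - \frac{x^{2}}{3}$ ($Z{\left(x \right)} = - \frac{x x}{3} = - \frac{x^{2}}{3}$)
$\left(-58 - Z{\left(K{\left(2,P{\left(6 - 1 \right)} \right)} \right)}\right)^{2} = \left(-58 - - \frac{\left(2 \left(6 - 1\right) \left(6 + \left(6 - 1\right)\right)\right)^{2}}{3}\right)^{2} = \left(-58 - - \frac{\left(2 \cdot 5 \left(6 + 5\right)\right)^{2}}{3}\right)^{2} = \left(-58 - - \frac{\left(2 \cdot 5 \cdot 11\right)^{2}}{3}\right)^{2} = \left(-58 - - \frac{110^{2}}{3}\right)^{2} = \left(-58 - \left(- \frac{1}{3}\right) 12100\right)^{2} = \left(-58 - - \frac{12100}{3}\right)^{2} = \left(-58 + \frac{12100}{3}\right)^{2} = \left(\frac{11926}{3}\right)^{2} = \frac{142229476}{9}$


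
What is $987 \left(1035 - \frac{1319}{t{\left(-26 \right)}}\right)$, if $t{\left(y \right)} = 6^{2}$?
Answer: $\frac{11824589}{12} \approx 9.8538 \cdot 10^{5}$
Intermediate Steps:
$t{\left(y \right)} = 36$
$987 \left(1035 - \frac{1319}{t{\left(-26 \right)}}\right) = 987 \left(1035 - \frac{1319}{36}\right) = 987 \cdot \frac{35941}{36} = \frac{11824589}{12}$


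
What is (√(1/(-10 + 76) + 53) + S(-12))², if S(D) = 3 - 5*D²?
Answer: (-47322 + √230934)²/4356 ≈ 5.0370e+5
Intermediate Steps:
S(D) = 3 - 5*D²
(√(1/(-10 + 76) + 53) + S(-12))² = (√(1/(-10 + 76) + 53) + (3 - 5*(-12)²))² = (√(1/66 + 53) + (3 - 5*144))² = (√(1/66 + 53) + (3 - 720))² = (√(3499/66) - 717)² = (√230934/66 - 717)² = (-717 + √230934/66)²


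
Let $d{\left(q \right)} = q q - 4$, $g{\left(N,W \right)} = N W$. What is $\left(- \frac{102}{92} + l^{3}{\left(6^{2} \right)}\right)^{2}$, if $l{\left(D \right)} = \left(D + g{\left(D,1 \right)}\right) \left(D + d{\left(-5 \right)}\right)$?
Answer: $\frac{10110200677001931312030249}{2116} \approx 4.778 \cdot 10^{21}$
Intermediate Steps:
$d{\left(q \right)} = -4 + q^{2}$ ($d{\left(q \right)} = q^{2} - 4 = -4 + q^{2}$)
$l{\left(D \right)} = 2 D \left(21 + D\right)$ ($l{\left(D \right)} = \left(D + D 1\right) \left(D - \left(4 - \left(-5\right)^{2}\right)\right) = \left(D + D\right) \left(D + \left(-4 + 25\right)\right) = 2 D \left(D + 21\right) = 2 D \left(21 + D\right)$)
$\left(- \frac{102}{92} + l^{3}{\left(6^{2} \right)}\right)^{2} = \left(- \frac{102}{92} + \left(2 \cdot 6^{2} \left(21 + 6^{2}\right)\right)^{3}\right)^{2} = \left(\left(-102\right) \frac{1}{92} + \left(2 \cdot 36 \left(21 + 36\right)\right)^{3}\right)^{2} = \left(- \frac{51}{46} + \left(2 \cdot 36 \cdot 57\right)^{3}\right)^{2} = \left(- \frac{51}{46} + 4104^{3}\right)^{2} = \left(- \frac{51}{46} + 69122916864\right)^{2} = \left(\frac{3179654175693}{46}\right)^{2} = \frac{10110200677001931312030249}{2116}$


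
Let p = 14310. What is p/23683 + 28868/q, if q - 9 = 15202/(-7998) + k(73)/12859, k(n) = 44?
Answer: 1598283775766112/393184052899 ≈ 4065.0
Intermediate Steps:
q = 33203906/4674831 (q = 9 + (15202/(-7998) + 44/12859) = 9 + (15202*(-1/7998) + 44*(1/12859)) = 9 + (-7601/3999 + 4/1169) = 9 - 8869573/4674831 = 33203906/4674831 ≈ 7.1027)
p/23683 + 28868/q = 14310/23683 + 28868/(33203906/4674831) = 14310*(1/23683) + 28868*(4674831/33203906) = 14310/23683 + 67476510654/16601953 = 1598283775766112/393184052899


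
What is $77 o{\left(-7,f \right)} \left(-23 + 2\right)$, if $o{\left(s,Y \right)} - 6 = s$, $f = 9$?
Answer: $1617$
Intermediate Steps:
$o{\left(s,Y \right)} = 6 + s$
$77 o{\left(-7,f \right)} \left(-23 + 2\right) = 77 \left(6 - 7\right) \left(-23 + 2\right) = 77 \left(-1\right) \left(-21\right) = \left(-77\right) \left(-21\right) = 1617$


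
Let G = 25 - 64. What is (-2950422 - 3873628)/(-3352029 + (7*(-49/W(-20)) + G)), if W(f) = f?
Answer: 136481000/67041017 ≈ 2.0358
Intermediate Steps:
G = -39
(-2950422 - 3873628)/(-3352029 + (7*(-49/W(-20)) + G)) = (-2950422 - 3873628)/(-3352029 + (7*(-49/(-20)) - 39)) = -6824050/(-3352029 + (7*(-49*(-1/20)) - 39)) = -6824050/(-3352029 + (7*(49/20) - 39)) = -6824050/(-3352029 + (343/20 - 39)) = -6824050/(-3352029 - 437/20) = -6824050/(-67041017/20) = -6824050*(-20/67041017) = 136481000/67041017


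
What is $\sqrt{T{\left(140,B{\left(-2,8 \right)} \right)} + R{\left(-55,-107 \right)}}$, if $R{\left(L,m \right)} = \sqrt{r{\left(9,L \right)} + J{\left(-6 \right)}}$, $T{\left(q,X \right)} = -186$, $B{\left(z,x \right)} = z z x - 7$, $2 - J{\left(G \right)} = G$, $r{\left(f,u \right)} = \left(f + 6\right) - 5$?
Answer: $\sqrt{-186 + 3 \sqrt{2}} \approx 13.482 i$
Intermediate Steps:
$r{\left(f,u \right)} = 1 + f$ ($r{\left(f,u \right)} = \left(6 + f\right) - 5 = 1 + f$)
$J{\left(G \right)} = 2 - G$
$B{\left(z,x \right)} = -7 + x z^{2}$ ($B{\left(z,x \right)} = z^{2} x - 7 = x z^{2} - 7 = -7 + x z^{2}$)
$R{\left(L,m \right)} = 3 \sqrt{2}$ ($R{\left(L,m \right)} = \sqrt{\left(1 + 9\right) + \left(2 - -6\right)} = \sqrt{10 + \left(2 + 6\right)} = \sqrt{10 + 8} = \sqrt{18} = 3 \sqrt{2}$)
$\sqrt{T{\left(140,B{\left(-2,8 \right)} \right)} + R{\left(-55,-107 \right)}} = \sqrt{-186 + 3 \sqrt{2}}$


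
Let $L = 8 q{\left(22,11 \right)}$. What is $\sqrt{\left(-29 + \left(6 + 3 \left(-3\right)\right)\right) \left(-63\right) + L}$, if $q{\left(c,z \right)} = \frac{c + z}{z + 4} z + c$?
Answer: $\frac{2 \sqrt{14910}}{5} \approx 48.843$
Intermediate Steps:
$q{\left(c,z \right)} = c + \frac{z \left(c + z\right)}{4 + z}$ ($q{\left(c,z \right)} = \frac{c + z}{4 + z} z + c = \frac{z \left(c + z\right)}{4 + z} + c = c + \frac{z \left(c + z\right)}{4 + z}$)
$L = \frac{1848}{5}$ ($L = 8 \frac{11^{2} + 4 \cdot 22 + 2 \cdot 22 \cdot 11}{4 + 11} = 8 \frac{121 + 88 + 484}{15} = 8 \cdot \frac{1}{15} \cdot 693 = 8 \cdot \frac{231}{5} = \frac{1848}{5} \approx 369.6$)
$\sqrt{\left(-29 + \left(6 + 3 \left(-3\right)\right)\right) \left(-63\right) + L} = \sqrt{\left(-29 + \left(6 + 3 \left(-3\right)\right)\right) \left(-63\right) + \frac{1848}{5}} = \sqrt{\left(-29 + \left(6 - 9\right)\right) \left(-63\right) + \frac{1848}{5}} = \sqrt{\left(-29 - 3\right) \left(-63\right) + \frac{1848}{5}} = \sqrt{\left(-32\right) \left(-63\right) + \frac{1848}{5}} = \sqrt{2016 + \frac{1848}{5}} = \sqrt{\frac{11928}{5}} = \frac{2 \sqrt{14910}}{5}$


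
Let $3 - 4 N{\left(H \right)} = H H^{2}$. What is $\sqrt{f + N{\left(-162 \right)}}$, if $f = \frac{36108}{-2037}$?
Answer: $\frac{3 \sqrt{217788601555}}{1358} \approx 1031.0$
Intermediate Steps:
$f = - \frac{12036}{679}$ ($f = 36108 \left(- \frac{1}{2037}\right) = - \frac{12036}{679} \approx -17.726$)
$N{\left(H \right)} = \frac{3}{4} - \frac{H^{3}}{4}$ ($N{\left(H \right)} = \frac{3}{4} - \frac{H H^{2}}{4} = \frac{3}{4} - \frac{H^{3}}{4}$)
$\sqrt{f + N{\left(-162 \right)}} = \sqrt{- \frac{12036}{679} - \left(- \frac{3}{4} + \frac{\left(-162\right)^{3}}{4}\right)} = \sqrt{- \frac{12036}{679} + \left(\frac{3}{4} - -1062882\right)} = \sqrt{- \frac{12036}{679} + \left(\frac{3}{4} + 1062882\right)} = \sqrt{- \frac{12036}{679} + \frac{4251531}{4}} = \sqrt{\frac{2886741405}{2716}} = \frac{3 \sqrt{217788601555}}{1358}$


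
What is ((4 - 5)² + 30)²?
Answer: 961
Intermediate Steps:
((4 - 5)² + 30)² = ((-1)² + 30)² = (1 + 30)² = 31² = 961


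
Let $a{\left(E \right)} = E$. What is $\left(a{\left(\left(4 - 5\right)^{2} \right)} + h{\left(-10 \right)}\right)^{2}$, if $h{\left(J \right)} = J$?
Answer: $81$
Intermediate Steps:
$\left(a{\left(\left(4 - 5\right)^{2} \right)} + h{\left(-10 \right)}\right)^{2} = \left(\left(4 - 5\right)^{2} - 10\right)^{2} = \left(\left(-1\right)^{2} - 10\right)^{2} = \left(1 - 10\right)^{2} = \left(-9\right)^{2} = 81$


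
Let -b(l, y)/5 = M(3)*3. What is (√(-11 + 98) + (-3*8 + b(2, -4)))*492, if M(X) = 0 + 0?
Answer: -11808 + 492*√87 ≈ -7218.9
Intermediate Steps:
M(X) = 0
b(l, y) = 0 (b(l, y) = -0*3 = -5*0 = 0)
(√(-11 + 98) + (-3*8 + b(2, -4)))*492 = (√(-11 + 98) + (-3*8 + 0))*492 = (√87 + (-24 + 0))*492 = (√87 - 24)*492 = (-24 + √87)*492 = -11808 + 492*√87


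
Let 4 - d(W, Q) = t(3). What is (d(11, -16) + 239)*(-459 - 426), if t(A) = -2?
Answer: -216825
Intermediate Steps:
d(W, Q) = 6 (d(W, Q) = 4 - 1*(-2) = 4 + 2 = 6)
(d(11, -16) + 239)*(-459 - 426) = (6 + 239)*(-459 - 426) = 245*(-885) = -216825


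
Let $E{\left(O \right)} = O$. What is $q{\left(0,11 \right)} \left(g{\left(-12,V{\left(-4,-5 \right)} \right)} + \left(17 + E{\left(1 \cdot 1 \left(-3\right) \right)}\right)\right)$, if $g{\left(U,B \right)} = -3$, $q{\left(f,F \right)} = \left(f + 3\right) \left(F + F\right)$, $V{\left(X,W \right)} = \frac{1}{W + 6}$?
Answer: $726$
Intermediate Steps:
$V{\left(X,W \right)} = \frac{1}{6 + W}$
$q{\left(f,F \right)} = 2 F \left(3 + f\right)$ ($q{\left(f,F \right)} = \left(3 + f\right) 2 F = 2 F \left(3 + f\right)$)
$q{\left(0,11 \right)} \left(g{\left(-12,V{\left(-4,-5 \right)} \right)} + \left(17 + E{\left(1 \cdot 1 \left(-3\right) \right)}\right)\right) = 2 \cdot 11 \left(3 + 0\right) \left(-3 + \left(17 + 1 \cdot 1 \left(-3\right)\right)\right) = 2 \cdot 11 \cdot 3 \left(-3 + \left(17 + 1 \left(-3\right)\right)\right) = 66 \left(-3 + \left(17 - 3\right)\right) = 66 \left(-3 + 14\right) = 66 \cdot 11 = 726$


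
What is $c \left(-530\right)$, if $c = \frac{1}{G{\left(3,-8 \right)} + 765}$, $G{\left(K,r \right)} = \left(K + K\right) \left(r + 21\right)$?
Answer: $- \frac{530}{843} \approx -0.62871$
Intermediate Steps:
$G{\left(K,r \right)} = 2 K \left(21 + r\right)$
$c = \frac{1}{843}$ ($c = \frac{1}{2 \cdot 3 \left(21 - 8\right) + 765} = \frac{1}{2 \cdot 3 \cdot 13 + 765} = \frac{1}{78 + 765} = \frac{1}{843} \approx 0.0011862$)
$c \left(-530\right) = \frac{1}{843} \left(-530\right) = - \frac{530}{843}$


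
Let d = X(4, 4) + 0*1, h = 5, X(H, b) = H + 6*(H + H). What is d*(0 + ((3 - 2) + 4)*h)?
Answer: 1300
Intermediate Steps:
X(H, b) = 13*H (X(H, b) = H + 6*(2*H) = H + 12*H = 13*H)
d = 52 (d = 13*4 + 0*1 = 52 + 0 = 52)
d*(0 + ((3 - 2) + 4)*h) = 52*(0 + ((3 - 2) + 4)*5) = 52*(0 + (1 + 4)*5) = 52*(0 + 5*5) = 52*(0 + 25) = 52*25 = 1300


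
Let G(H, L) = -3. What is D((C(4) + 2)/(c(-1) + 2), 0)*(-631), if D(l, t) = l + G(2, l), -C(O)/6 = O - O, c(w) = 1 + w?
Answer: 1262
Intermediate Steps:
C(O) = 0 (C(O) = -6*(O - O) = -6*0 = 0)
D(l, t) = -3 + l (D(l, t) = l - 3 = -3 + l)
D((C(4) + 2)/(c(-1) + 2), 0)*(-631) = (-3 + (0 + 2)/((1 - 1) + 2))*(-631) = (-3 + 2/(0 + 2))*(-631) = (-3 + 2/2)*(-631) = (-3 + 2*(½))*(-631) = (-3 + 1)*(-631) = -2*(-631) = 1262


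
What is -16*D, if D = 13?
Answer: -208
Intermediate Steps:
-16*D = -16*13 = -208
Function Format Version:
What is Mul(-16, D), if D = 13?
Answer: -208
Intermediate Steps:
Mul(-16, D) = Mul(-16, 13) = -208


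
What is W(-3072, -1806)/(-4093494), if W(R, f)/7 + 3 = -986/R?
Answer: 28805/6287606784 ≈ 4.5812e-6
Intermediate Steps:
W(R, f) = -21 - 6902/R (W(R, f) = -21 + 7*(-986/R) = -21 - 6902/R)
W(-3072, -1806)/(-4093494) = (-21 - 6902/(-3072))/(-4093494) = (-21 - 6902*(-1/3072))*(-1/4093494) = (-21 + 3451/1536)*(-1/4093494) = -28805/1536*(-1/4093494) = 28805/6287606784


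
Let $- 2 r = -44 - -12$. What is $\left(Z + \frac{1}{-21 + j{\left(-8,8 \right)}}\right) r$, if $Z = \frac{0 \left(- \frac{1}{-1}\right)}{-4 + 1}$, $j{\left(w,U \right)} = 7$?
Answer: $- \frac{8}{7} \approx -1.1429$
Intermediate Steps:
$r = 16$ ($r = - \frac{-44 - -12}{2} = - \frac{-44 + 12}{2} = \left(- \frac{1}{2}\right) \left(-32\right) = 16$)
$Z = 0$ ($Z = \frac{0 \left(\left(-1\right) \left(-1\right)\right)}{-3} = 0 \cdot 1 \left(- \frac{1}{3}\right) = 0 \left(- \frac{1}{3}\right) = 0$)
$\left(Z + \frac{1}{-21 + j{\left(-8,8 \right)}}\right) r = \left(0 + \frac{1}{-21 + 7}\right) 16 = \left(0 + \frac{1}{-14}\right) 16 = \left(0 - \frac{1}{14}\right) 16 = \left(- \frac{1}{14}\right) 16 = - \frac{8}{7}$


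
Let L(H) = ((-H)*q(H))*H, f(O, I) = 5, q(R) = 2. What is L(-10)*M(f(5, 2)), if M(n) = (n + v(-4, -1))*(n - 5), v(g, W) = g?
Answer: 0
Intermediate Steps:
L(H) = -2*H² (L(H) = (-H*2)*H = (-2*H)*H = -2*H²)
M(n) = (-5 + n)*(-4 + n) (M(n) = (n - 4)*(n - 5) = (-4 + n)*(-5 + n) = (-5 + n)*(-4 + n))
L(-10)*M(f(5, 2)) = (-2*(-10)²)*(20 + 5² - 9*5) = (-2*100)*(20 + 25 - 45) = -200*0 = 0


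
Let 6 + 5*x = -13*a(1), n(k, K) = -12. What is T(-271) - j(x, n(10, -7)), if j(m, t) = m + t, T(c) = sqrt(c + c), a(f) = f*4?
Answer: 118/5 + I*sqrt(542) ≈ 23.6 + 23.281*I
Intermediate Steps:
a(f) = 4*f
x = -58/5 (x = -6/5 + (-52)/5 = -6/5 + (-13*4)/5 = -6/5 + (1/5)*(-52) = -6/5 - 52/5 = -58/5 ≈ -11.600)
T(c) = sqrt(2)*sqrt(c) (T(c) = sqrt(2*c) = sqrt(2)*sqrt(c))
T(-271) - j(x, n(10, -7)) = sqrt(2)*sqrt(-271) - (-58/5 - 12) = sqrt(2)*(I*sqrt(271)) - 1*(-118/5) = I*sqrt(542) + 118/5 = 118/5 + I*sqrt(542)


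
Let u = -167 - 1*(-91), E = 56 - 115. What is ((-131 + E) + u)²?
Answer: 70756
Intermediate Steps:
E = -59
u = -76 (u = -167 + 91 = -76)
((-131 + E) + u)² = ((-131 - 59) - 76)² = (-190 - 76)² = (-266)² = 70756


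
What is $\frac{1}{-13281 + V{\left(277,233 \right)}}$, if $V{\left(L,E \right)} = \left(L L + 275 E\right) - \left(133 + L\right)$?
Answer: $\frac{1}{127113} \approx 7.867 \cdot 10^{-6}$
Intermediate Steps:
$V{\left(L,E \right)} = -133 + L^{2} - L + 275 E$ ($V{\left(L,E \right)} = \left(L^{2} + 275 E\right) - \left(133 + L\right) = -133 + L^{2} - L + 275 E$)
$\frac{1}{-13281 + V{\left(277,233 \right)}} = \frac{1}{-13281 + \left(-133 + 277^{2} - 277 + 275 \cdot 233\right)} = \frac{1}{-13281 + \left(-133 + 76729 - 277 + 64075\right)} = \frac{1}{-13281 + 140394} = \frac{1}{127113}$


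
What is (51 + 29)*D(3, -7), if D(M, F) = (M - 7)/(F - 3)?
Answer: 32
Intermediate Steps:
D(M, F) = (-7 + M)/(-3 + F)
(51 + 29)*D(3, -7) = (51 + 29)*((-7 + 3)/(-3 - 7)) = 80*(-4/(-10)) = 80*(-⅒*(-4)) = 80*(⅖) = 32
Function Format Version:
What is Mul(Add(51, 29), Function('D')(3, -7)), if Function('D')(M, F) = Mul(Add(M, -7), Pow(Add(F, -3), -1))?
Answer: 32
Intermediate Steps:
Function('D')(M, F) = Mul(Pow(Add(-3, F), -1), Add(-7, M)) (Function('D')(M, F) = Mul(Add(-7, M), Pow(Add(-3, F), -1)) = Mul(Pow(Add(-3, F), -1), Add(-7, M)))
Mul(Add(51, 29), Function('D')(3, -7)) = Mul(Add(51, 29), Mul(Pow(Add(-3, -7), -1), Add(-7, 3))) = Mul(80, Mul(Pow(-10, -1), -4)) = Mul(80, Mul(Rational(-1, 10), -4)) = Mul(80, Rational(2, 5)) = 32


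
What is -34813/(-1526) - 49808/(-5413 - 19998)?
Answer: 960640151/38777186 ≈ 24.773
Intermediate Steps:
-34813/(-1526) - 49808/(-5413 - 19998) = -34813*(-1/1526) - 49808/(-25411) = 34813/1526 - 49808*(-1/25411) = 34813/1526 + 49808/25411 = 960640151/38777186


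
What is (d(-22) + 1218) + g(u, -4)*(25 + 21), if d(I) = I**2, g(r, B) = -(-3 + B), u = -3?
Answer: 2024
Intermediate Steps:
g(r, B) = 3 - B
(d(-22) + 1218) + g(u, -4)*(25 + 21) = ((-22)**2 + 1218) + (3 - 1*(-4))*(25 + 21) = (484 + 1218) + (3 + 4)*46 = 1702 + 7*46 = 1702 + 322 = 2024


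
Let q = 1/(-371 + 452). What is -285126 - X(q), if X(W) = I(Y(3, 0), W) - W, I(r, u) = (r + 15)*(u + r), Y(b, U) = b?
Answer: -23099597/81 ≈ -2.8518e+5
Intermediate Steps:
I(r, u) = (15 + r)*(r + u)
q = 1/81 ≈ 0.012346
X(W) = 54 + 17*W (X(W) = (3**2 + 15*3 + 15*W + 3*W) - W = (9 + 45 + 15*W + 3*W) - W = (54 + 18*W) - W = 54 + 17*W)
-285126 - X(q) = -285126 - (54 + 17*(1/81)) = -285126 - (54 + 17/81) = -285126 - 1*4391/81 = -285126 - 4391/81 = -23099597/81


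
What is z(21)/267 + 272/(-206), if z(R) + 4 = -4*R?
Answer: -45376/27501 ≈ -1.6500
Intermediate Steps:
z(R) = -4 - 4*R
z(21)/267 + 272/(-206) = (-4 - 4*21)/267 + 272/(-206) = (-4 - 84)*(1/267) + 272*(-1/206) = -88*1/267 - 136/103 = -88/267 - 136/103 = -45376/27501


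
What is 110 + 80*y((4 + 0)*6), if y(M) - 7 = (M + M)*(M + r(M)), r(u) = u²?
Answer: 2304670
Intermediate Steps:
y(M) = 7 + 2*M*(M + M²) (y(M) = 7 + (M + M)*(M + M²) = 7 + (2*M)*(M + M²) = 7 + 2*M*(M + M²))
110 + 80*y((4 + 0)*6) = 110 + 80*(7 + 2*((4 + 0)*6)² + 2*((4 + 0)*6)³) = 110 + 80*(7 + 2*(4*6)² + 2*(4*6)³) = 110 + 80*(7 + 2*24² + 2*24³) = 110 + 80*(7 + 2*576 + 2*13824) = 110 + 80*(7 + 1152 + 27648) = 110 + 80*28807 = 110 + 2304560 = 2304670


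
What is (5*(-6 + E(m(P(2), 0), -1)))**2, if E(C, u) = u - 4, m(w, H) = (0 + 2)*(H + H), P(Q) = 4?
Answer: 3025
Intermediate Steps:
m(w, H) = 4*H (m(w, H) = 2*(2*H) = 4*H)
E(C, u) = -4 + u
(5*(-6 + E(m(P(2), 0), -1)))**2 = (5*(-6 + (-4 - 1)))**2 = (5*(-6 - 5))**2 = (5*(-11))**2 = (-55)**2 = 3025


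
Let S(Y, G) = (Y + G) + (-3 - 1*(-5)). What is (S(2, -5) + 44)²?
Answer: 1849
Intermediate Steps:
S(Y, G) = 2 + G + Y (S(Y, G) = (G + Y) + (-3 + 5) = (G + Y) + 2 = 2 + G + Y)
(S(2, -5) + 44)² = ((2 - 5 + 2) + 44)² = (-1 + 44)² = 43² = 1849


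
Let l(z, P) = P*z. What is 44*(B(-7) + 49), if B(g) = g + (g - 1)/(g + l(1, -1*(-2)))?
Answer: 9592/5 ≈ 1918.4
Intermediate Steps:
B(g) = g + (-1 + g)/(2 + g) (B(g) = g + (g - 1)/(g - 1*(-2)*1) = g + (-1 + g)/(g + 2*1) = g + (-1 + g)/(g + 2) = g + (-1 + g)/(2 + g))
44*(B(-7) + 49) = 44*((-1 + (-7)² + 3*(-7))/(2 - 7) + 49) = 44*((-1 + 49 - 21)/(-5) + 49) = 44*(-⅕*27 + 49) = 44*(-27/5 + 49) = 44*(218/5) = 9592/5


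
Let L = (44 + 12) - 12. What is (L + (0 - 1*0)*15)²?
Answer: 1936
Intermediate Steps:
L = 44 (L = 56 - 12 = 44)
(L + (0 - 1*0)*15)² = (44 + (0 - 1*0)*15)² = (44 + (0 + 0)*15)² = (44 + 0*15)² = (44 + 0)² = 44² = 1936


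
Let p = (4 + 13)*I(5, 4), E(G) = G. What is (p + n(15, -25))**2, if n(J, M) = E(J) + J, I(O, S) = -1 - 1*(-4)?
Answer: 6561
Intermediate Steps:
I(O, S) = 3 (I(O, S) = -1 + 4 = 3)
n(J, M) = 2*J (n(J, M) = J + J = 2*J)
p = 51 (p = (4 + 13)*3 = 17*3 = 51)
(p + n(15, -25))**2 = (51 + 2*15)**2 = (51 + 30)**2 = 81**2 = 6561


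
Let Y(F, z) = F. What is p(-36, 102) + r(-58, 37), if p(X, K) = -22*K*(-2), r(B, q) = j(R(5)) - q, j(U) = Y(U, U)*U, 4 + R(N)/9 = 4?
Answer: 4451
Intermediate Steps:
R(N) = 0 (R(N) = -36 + 9*4 = -36 + 36 = 0)
j(U) = U² (j(U) = U*U = U²)
r(B, q) = -q (r(B, q) = 0² - q = 0 - q = -q)
p(X, K) = 44*K (p(X, K) = -(-44)*K = 44*K)
p(-36, 102) + r(-58, 37) = 44*102 - 1*37 = 4488 - 37 = 4451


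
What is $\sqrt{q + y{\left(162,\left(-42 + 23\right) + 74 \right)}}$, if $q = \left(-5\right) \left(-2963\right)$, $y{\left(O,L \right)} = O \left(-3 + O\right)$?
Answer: $\sqrt{40573} \approx 201.43$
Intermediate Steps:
$q = 14815$
$\sqrt{q + y{\left(162,\left(-42 + 23\right) + 74 \right)}} = \sqrt{14815 + 162 \left(-3 + 162\right)} = \sqrt{14815 + 162 \cdot 159} = \sqrt{14815 + 25758} = \sqrt{40573}$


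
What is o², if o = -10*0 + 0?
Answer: 0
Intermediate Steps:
o = 0 (o = 0 + 0 = 0)
o² = 0² = 0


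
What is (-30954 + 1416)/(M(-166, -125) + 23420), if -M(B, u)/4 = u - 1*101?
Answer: -4923/4054 ≈ -1.2144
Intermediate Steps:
M(B, u) = 404 - 4*u (M(B, u) = -4*(u - 1*101) = -4*(u - 101) = -4*(-101 + u) = 404 - 4*u)
(-30954 + 1416)/(M(-166, -125) + 23420) = (-30954 + 1416)/((404 - 4*(-125)) + 23420) = -29538/((404 + 500) + 23420) = -29538/(904 + 23420) = -29538/24324 = -29538*1/24324 = -4923/4054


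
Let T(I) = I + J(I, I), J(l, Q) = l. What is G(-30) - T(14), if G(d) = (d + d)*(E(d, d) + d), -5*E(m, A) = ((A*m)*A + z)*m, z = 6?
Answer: 9719612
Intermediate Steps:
E(m, A) = -m*(6 + m*A**2)/5 (E(m, A) = -((A*m)*A + 6)*m/5 = -(m*A**2 + 6)*m/5 = -(6 + m*A**2)*m/5 = -m*(6 + m*A**2)/5)
T(I) = 2*I (T(I) = I + I = 2*I)
G(d) = 2*d*(d - d*(6 + d**3)/5) (G(d) = (d + d)*(-d*(6 + d*d**2)/5 + d) = (2*d)*(-d*(6 + d**3)/5 + d) = (2*d)*(d - d*(6 + d**3)/5) = 2*d*(d - d*(6 + d**3)/5))
G(-30) - T(14) = -2/5*(-30)**2*(1 + (-30)**3) - 2*14 = -2/5*900*(1 - 27000) - 1*28 = -2/5*900*(-26999) - 28 = 9719640 - 28 = 9719612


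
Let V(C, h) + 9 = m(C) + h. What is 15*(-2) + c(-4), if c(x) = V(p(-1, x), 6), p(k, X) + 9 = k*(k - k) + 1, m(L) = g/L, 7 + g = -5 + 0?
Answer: -63/2 ≈ -31.500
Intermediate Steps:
g = -12 (g = -7 + (-5 + 0) = -7 - 5 = -12)
m(L) = -12/L
p(k, X) = -8 (p(k, X) = -9 + (k*(k - k) + 1) = -9 + (k*0 + 1) = -9 + (0 + 1) = -9 + 1 = -8)
V(C, h) = -9 + h - 12/C (V(C, h) = -9 + (-12/C + h) = -9 + (h - 12/C) = -9 + h - 12/C)
c(x) = -3/2 (c(x) = -9 + 6 - 12/(-8) = -9 + 6 - 12*(-1/8) = -9 + 6 + 3/2 = -3/2)
15*(-2) + c(-4) = 15*(-2) - 3/2 = -30 - 3/2 = -63/2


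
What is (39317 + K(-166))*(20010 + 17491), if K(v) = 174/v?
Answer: 122374163224/83 ≈ 1.4744e+9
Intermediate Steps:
(39317 + K(-166))*(20010 + 17491) = (39317 + 174/(-166))*(20010 + 17491) = (39317 + 174*(-1/166))*37501 = (39317 - 87/83)*37501 = (3263224/83)*37501 = 122374163224/83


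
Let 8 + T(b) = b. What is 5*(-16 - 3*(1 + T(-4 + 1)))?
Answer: 70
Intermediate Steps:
T(b) = -8 + b
5*(-16 - 3*(1 + T(-4 + 1))) = 5*(-16 - 3*(1 + (-8 + (-4 + 1)))) = 5*(-16 - 3*(1 + (-8 - 3))) = 5*(-16 - 3*(1 - 11)) = 5*(-16 - 3*(-10)) = 5*(-16 + 30) = 5*14 = 70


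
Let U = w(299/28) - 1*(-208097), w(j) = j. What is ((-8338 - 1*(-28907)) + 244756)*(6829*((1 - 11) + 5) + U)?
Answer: 1292386135375/28 ≈ 4.6157e+10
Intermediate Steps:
U = 5827015/28 (U = 299/28 - 1*(-208097) = 299*(1/28) + 208097 = 299/28 + 208097 = 5827015/28 ≈ 2.0811e+5)
((-8338 - 1*(-28907)) + 244756)*(6829*((1 - 11) + 5) + U) = ((-8338 - 1*(-28907)) + 244756)*(6829*((1 - 11) + 5) + 5827015/28) = ((-8338 + 28907) + 244756)*(6829*(-10 + 5) + 5827015/28) = (20569 + 244756)*(6829*(-5) + 5827015/28) = 265325*(-34145 + 5827015/28) = 265325*(4870955/28) = 1292386135375/28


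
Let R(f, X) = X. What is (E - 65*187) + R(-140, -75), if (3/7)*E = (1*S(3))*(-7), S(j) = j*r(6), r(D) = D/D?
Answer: -12279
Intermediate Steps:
r(D) = 1
S(j) = j (S(j) = j*1 = j)
E = -49 (E = 7*((1*3)*(-7))/3 = 7*(3*(-7))/3 = (7/3)*(-21) = -49)
(E - 65*187) + R(-140, -75) = (-49 - 65*187) - 75 = (-49 - 12155) - 75 = -12204 - 75 = -12279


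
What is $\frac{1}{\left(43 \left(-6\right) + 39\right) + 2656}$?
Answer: $\frac{1}{2437} \approx 0.00041034$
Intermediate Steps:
$\frac{1}{\left(43 \left(-6\right) + 39\right) + 2656} = \frac{1}{\left(-258 + 39\right) + 2656} = \frac{1}{-219 + 2656} = \frac{1}{2437}$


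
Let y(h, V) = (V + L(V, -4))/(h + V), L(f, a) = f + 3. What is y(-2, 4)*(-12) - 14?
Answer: -80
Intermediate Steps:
L(f, a) = 3 + f
y(h, V) = (3 + 2*V)/(V + h) (y(h, V) = (V + (3 + V))/(h + V) = (3 + 2*V)/(V + h))
y(-2, 4)*(-12) - 14 = ((3 + 2*4)/(4 - 2))*(-12) - 14 = ((3 + 8)/2)*(-12) - 14 = ((½)*11)*(-12) - 14 = (11/2)*(-12) - 14 = -66 - 14 = -80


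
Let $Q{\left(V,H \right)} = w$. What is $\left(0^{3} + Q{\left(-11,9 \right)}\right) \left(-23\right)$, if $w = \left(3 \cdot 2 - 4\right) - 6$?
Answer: $92$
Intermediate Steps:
$w = -4$ ($w = \left(6 - 4\right) - 6 = 2 - 6 = -4$)
$Q{\left(V,H \right)} = -4$
$\left(0^{3} + Q{\left(-11,9 \right)}\right) \left(-23\right) = \left(0^{3} - 4\right) \left(-23\right) = \left(0 - 4\right) \left(-23\right) = \left(-4\right) \left(-23\right) = 92$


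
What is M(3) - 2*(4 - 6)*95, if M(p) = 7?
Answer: 387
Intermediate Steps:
M(3) - 2*(4 - 6)*95 = 7 - 2*(4 - 6)*95 = 7 - 2*(-2)*95 = 7 + 4*95 = 7 + 380 = 387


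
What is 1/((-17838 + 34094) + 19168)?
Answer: 1/35424 ≈ 2.8229e-5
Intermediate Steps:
1/((-17838 + 34094) + 19168) = 1/(16256 + 19168) = 1/35424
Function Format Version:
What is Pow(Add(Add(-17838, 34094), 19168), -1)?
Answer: Rational(1, 35424) ≈ 2.8229e-5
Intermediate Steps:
Pow(Add(Add(-17838, 34094), 19168), -1) = Pow(Add(16256, 19168), -1) = Pow(35424, -1) = Rational(1, 35424)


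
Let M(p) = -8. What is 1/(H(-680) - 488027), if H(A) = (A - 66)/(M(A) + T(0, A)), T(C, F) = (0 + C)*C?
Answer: -4/1951735 ≈ -2.0495e-6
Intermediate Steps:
T(C, F) = C² (T(C, F) = C*C = C²)
H(A) = 33/4 - A/8 (H(A) = (A - 66)/(-8 + 0²) = (-66 + A)/(-8 + 0) = (-66 + A)/(-8) = (-66 + A)*(-⅛) = 33/4 - A/8)
1/(H(-680) - 488027) = 1/((33/4 - ⅛*(-680)) - 488027) = 1/((33/4 + 85) - 488027) = 1/(373/4 - 488027) = 1/(-1951735/4) = -4/1951735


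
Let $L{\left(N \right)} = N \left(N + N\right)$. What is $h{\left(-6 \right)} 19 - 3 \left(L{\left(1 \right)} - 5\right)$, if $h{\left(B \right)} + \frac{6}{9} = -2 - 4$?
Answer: $- \frac{353}{3} \approx -117.67$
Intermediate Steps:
$L{\left(N \right)} = 2 N^{2}$ ($L{\left(N \right)} = N 2 N = 2 N^{2}$)
$h{\left(B \right)} = - \frac{20}{3}$ ($h{\left(B \right)} = - \frac{2}{3} - 6 = - \frac{20}{3}$)
$h{\left(-6 \right)} 19 - 3 \left(L{\left(1 \right)} - 5\right) = \left(- \frac{20}{3}\right) 19 - 3 \left(2 \cdot 1^{2} - 5\right) = - \frac{380}{3} - 3 \left(2 \cdot 1 - 5\right) = - \frac{380}{3} - 3 \left(2 - 5\right) = - \frac{380}{3} - -9 = - \frac{380}{3} + 9 = - \frac{353}{3}$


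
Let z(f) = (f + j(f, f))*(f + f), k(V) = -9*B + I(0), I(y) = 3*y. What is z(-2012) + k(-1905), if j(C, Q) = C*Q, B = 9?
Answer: -16281635249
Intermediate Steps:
k(V) = -81 (k(V) = -9*9 + 3*0 = -81 + 0 = -81)
z(f) = 2*f*(f + f²) (z(f) = (f + f*f)*(f + f) = (f + f²)*(2*f) = 2*f*(f + f²))
z(-2012) + k(-1905) = 2*(-2012)²*(1 - 2012) - 81 = 2*4048144*(-2011) - 81 = -16281635168 - 81 = -16281635249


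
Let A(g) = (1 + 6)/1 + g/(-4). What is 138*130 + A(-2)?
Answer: 35895/2 ≈ 17948.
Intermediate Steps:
A(g) = 7 - g/4 (A(g) = 7*1 + g*(-1/4) = 7 - g/4)
138*130 + A(-2) = 138*130 + (7 - 1/4*(-2)) = 17940 + (7 + 1/2) = 17940 + 15/2 = 35895/2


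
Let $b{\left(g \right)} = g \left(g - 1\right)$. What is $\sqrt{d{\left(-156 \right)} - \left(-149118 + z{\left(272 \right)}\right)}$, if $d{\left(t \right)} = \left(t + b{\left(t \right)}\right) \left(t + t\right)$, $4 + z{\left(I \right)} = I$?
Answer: $7 i \sqrt{151918} \approx 2728.4 i$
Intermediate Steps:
$z{\left(I \right)} = -4 + I$
$b{\left(g \right)} = g \left(-1 + g\right)$
$d{\left(t \right)} = 2 t \left(t + t \left(-1 + t\right)\right)$ ($d{\left(t \right)} = \left(t + t \left(-1 + t\right)\right) \left(t + t\right) = \left(t + t \left(-1 + t\right)\right) 2 t = 2 t \left(t + t \left(-1 + t\right)\right)$)
$\sqrt{d{\left(-156 \right)} - \left(-149118 + z{\left(272 \right)}\right)} = \sqrt{2 \left(-156\right)^{3} + \left(149118 - \left(-4 + 272\right)\right)} = \sqrt{2 \left(-3796416\right) + \left(149118 - 268\right)} = \sqrt{-7592832 + \left(149118 - 268\right)} = \sqrt{-7592832 + 148850} = \sqrt{-7443982} = 7 i \sqrt{151918}$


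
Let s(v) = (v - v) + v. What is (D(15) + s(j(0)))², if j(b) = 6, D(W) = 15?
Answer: 441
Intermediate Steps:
s(v) = v (s(v) = 0 + v = v)
(D(15) + s(j(0)))² = (15 + 6)² = 21² = 441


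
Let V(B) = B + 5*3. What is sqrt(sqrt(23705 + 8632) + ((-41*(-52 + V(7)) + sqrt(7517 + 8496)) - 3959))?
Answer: sqrt(-2729 + sqrt(16013) + 3*sqrt(3593)) ≈ 49.22*I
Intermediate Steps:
V(B) = 15 + B (V(B) = B + 15 = 15 + B)
sqrt(sqrt(23705 + 8632) + ((-41*(-52 + V(7)) + sqrt(7517 + 8496)) - 3959)) = sqrt(sqrt(23705 + 8632) + ((-41*(-52 + (15 + 7)) + sqrt(7517 + 8496)) - 3959)) = sqrt(sqrt(32337) + ((-41*(-52 + 22) + sqrt(16013)) - 3959)) = sqrt(3*sqrt(3593) + ((-41*(-30) + sqrt(16013)) - 3959)) = sqrt(3*sqrt(3593) + ((1230 + sqrt(16013)) - 3959)) = sqrt(3*sqrt(3593) + (-2729 + sqrt(16013))) = sqrt(-2729 + sqrt(16013) + 3*sqrt(3593))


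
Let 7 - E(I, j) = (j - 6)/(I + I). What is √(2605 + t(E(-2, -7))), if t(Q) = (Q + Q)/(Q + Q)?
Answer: √2606 ≈ 51.049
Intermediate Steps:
E(I, j) = 7 - (-6 + j)/(2*I) (E(I, j) = 7 - (j - 6)/(I + I) = 7 - (-6 + j)/(2*I))
t(Q) = 1 (t(Q) = (2*Q)/((2*Q)) = (2*Q)*(1/(2*Q)) = 1)
√(2605 + t(E(-2, -7))) = √(2605 + 1) = √2606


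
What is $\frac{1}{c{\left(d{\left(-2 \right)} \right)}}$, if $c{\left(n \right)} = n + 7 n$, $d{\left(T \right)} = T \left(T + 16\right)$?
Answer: $- \frac{1}{224} \approx -0.0044643$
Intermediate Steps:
$d{\left(T \right)} = T \left(16 + T\right)$
$c{\left(n \right)} = 8 n$
$\frac{1}{c{\left(d{\left(-2 \right)} \right)}} = \frac{1}{8 \left(- 2 \left(16 - 2\right)\right)} = \frac{1}{8 \left(\left(-2\right) 14\right)} = \frac{1}{8 \left(-28\right)} = \frac{1}{-224} = - \frac{1}{224}$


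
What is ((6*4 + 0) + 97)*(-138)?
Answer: -16698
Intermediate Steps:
((6*4 + 0) + 97)*(-138) = ((24 + 0) + 97)*(-138) = (24 + 97)*(-138) = 121*(-138) = -16698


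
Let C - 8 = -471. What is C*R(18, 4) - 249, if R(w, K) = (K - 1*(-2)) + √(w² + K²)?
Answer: -3027 - 926*√85 ≈ -11564.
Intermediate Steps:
R(w, K) = 2 + K + √(K² + w²) (R(w, K) = (K + 2) + √(K² + w²) = (2 + K) + √(K² + w²) = 2 + K + √(K² + w²))
C = -463 (C = 8 - 471 = -463)
C*R(18, 4) - 249 = -463*(2 + 4 + √(4² + 18²)) - 249 = -463*(2 + 4 + √(16 + 324)) - 249 = -463*(2 + 4 + √340) - 249 = -463*(2 + 4 + 2*√85) - 249 = -463*(6 + 2*√85) - 249 = (-2778 - 926*√85) - 249 = -3027 - 926*√85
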